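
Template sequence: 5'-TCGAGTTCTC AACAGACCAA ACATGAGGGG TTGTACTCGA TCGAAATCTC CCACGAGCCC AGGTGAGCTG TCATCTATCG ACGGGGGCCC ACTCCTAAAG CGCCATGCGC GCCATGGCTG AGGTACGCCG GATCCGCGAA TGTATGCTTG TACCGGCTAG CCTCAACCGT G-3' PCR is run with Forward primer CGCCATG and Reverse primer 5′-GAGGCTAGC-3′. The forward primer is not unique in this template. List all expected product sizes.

64 bp, 55 bp

The forward primer CGCCATG matches the top strand at positions 101–107, 110–116.
The reverse primer's reverse complement is GCTAGCCTC, matching at positions 156–164.
Each forward site pairs with the reverse site to give a product ending at position 164: sizes 64, 55 bp.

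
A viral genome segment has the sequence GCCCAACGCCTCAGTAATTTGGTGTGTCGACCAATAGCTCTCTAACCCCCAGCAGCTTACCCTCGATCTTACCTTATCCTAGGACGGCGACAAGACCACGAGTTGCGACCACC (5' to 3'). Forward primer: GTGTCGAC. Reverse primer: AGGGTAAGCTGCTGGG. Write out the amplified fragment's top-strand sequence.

The forward primer matches the template at positions 24–31.
Taking the reverse complement of AGGGTAAGCTGCTGGG gives CCCAGCAGCTTACCCT, found at positions 48–63 on the template; the primer anneals here to the top strand with its 3' end pointing upstream.
The product is the template from position 24 through 63 (40 bp).

5'-GTGTCGACCAATAGCTCTCTAACCCCCAGCAGCTTACCCT-3'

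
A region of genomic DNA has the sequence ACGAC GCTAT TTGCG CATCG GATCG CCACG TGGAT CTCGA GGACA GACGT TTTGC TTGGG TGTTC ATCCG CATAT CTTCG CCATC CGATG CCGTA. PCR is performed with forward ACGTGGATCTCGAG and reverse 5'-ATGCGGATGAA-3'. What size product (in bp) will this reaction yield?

The forward primer matches the template at positions 28–41.
Reverse complement of the reverse primer: TTCATCCGCAT. This occurs on the top strand at positions 63–73.
The product runs from position 28 to position 73, so its length is 73 − 28 + 1 = 46 bp.

46 bp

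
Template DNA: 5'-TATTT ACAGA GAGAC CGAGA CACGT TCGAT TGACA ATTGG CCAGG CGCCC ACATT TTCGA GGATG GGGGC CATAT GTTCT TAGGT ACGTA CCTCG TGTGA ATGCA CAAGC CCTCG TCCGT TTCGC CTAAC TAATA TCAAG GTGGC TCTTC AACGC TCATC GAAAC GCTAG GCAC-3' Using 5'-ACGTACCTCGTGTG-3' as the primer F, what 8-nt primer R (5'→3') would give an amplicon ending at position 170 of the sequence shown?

The forward primer binds at positions 86–99; the product's 3' end on the top strand is position 170.
The reverse primer anneals to the top strand over positions 163–170, i.e. to AACGCTAG.
Its sequence written 5'→3' is the reverse complement: CTAGCGTT.

5'-CTAGCGTT-3'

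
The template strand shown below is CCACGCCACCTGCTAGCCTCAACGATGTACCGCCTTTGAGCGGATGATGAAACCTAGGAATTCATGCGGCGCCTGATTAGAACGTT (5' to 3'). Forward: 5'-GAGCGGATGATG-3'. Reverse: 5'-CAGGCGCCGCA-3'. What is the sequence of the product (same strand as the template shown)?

Forward primer GAGCGGATGATG is found on the top strand at positions 38–49.
Taking the reverse complement of CAGGCGCCGCA gives TGCGGCGCCTG, found at positions 65–75 on the template; the primer anneals here to the top strand with its 3' end pointing upstream.
The product is the template from position 38 through 75 (38 bp).

5'-GAGCGGATGATGAAACCTAGGAATTCATGCGGCGCCTG-3'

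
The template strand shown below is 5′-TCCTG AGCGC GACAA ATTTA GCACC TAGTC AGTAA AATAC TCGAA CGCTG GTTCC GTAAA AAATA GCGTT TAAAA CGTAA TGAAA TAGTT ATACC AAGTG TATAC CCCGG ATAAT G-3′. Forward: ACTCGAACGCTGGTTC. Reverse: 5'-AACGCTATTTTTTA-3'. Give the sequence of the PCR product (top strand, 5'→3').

5'-ACTCGAACGCTGGTTCCGTAAAAAATAGCGTT-3'

The forward primer matches the template at positions 39–54.
The reverse primer's reverse complement is TAAAAAATAGCGTT, which matches the template at positions 57–70.
The product is the template from position 39 through 70 (32 bp).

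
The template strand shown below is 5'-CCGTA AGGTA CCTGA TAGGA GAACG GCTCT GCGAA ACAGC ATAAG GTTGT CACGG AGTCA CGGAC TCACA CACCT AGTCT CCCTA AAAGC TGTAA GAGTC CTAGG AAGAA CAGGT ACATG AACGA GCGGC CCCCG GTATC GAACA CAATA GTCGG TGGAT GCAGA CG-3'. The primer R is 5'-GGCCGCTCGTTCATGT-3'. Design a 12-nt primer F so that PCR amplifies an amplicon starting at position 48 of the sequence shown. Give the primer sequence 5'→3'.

5'-TGTCACGGAGTC-3'

The reverse primer's reverse complement ACATGAACGAGCGGCC matches the template at positions 116–131; the product starts at position 48.
The forward primer is identical to the top strand over positions 48–59: TGTCACGGAGTC.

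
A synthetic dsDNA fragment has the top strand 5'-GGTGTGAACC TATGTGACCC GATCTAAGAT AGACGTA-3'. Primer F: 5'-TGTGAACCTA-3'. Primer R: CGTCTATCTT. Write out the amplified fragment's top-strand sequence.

Forward primer TGTGAACCTA is found on the top strand at positions 3–12.
Reverse complement of the reverse primer: AAGATAGACG. This occurs on the top strand at positions 26–35.
The product is the template from position 3 through 35 (33 bp).

5'-TGTGAACCTATGTGACCCGATCTAAGATAGACG-3'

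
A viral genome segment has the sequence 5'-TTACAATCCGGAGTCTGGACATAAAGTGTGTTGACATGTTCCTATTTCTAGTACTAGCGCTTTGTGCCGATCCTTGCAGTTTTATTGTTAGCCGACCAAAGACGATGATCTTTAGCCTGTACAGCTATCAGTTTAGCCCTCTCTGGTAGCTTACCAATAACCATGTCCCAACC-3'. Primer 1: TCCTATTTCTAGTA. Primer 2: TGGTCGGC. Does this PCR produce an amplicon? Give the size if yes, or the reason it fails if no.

Yes — a 59 bp product.

Primer 1 (TCCTATTTCTAGTA) matches the top strand at positions 40–53; it acts as a forward primer.
Primer 2's reverse complement is GCCGACCA, matching the top strand at positions 91–98; it acts as a reverse primer.
The 3' ends face each other across positions 40–98, giving a 59 bp product.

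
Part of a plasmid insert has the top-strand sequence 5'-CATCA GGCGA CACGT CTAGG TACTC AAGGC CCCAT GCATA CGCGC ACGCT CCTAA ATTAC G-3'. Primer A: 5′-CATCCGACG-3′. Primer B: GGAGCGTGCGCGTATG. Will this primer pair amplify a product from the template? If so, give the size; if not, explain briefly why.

Primer A (CATCCGACG) does not match the top strand, and its reverse complement CGTCGGATG does not match either.
With no annealing site for primer A, no amplification occurs.

No product — primer A has no binding site in the template.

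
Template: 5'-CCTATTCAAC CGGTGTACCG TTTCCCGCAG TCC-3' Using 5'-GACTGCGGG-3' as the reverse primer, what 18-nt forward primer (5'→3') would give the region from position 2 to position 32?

5'-CTATTCAACCGGTGTACC-3'

The reverse primer's reverse complement CCCGCAGTC matches the template at positions 24–32; the product starts at position 2.
The forward primer is identical to the top strand over positions 2–19: CTATTCAACCGGTGTACC.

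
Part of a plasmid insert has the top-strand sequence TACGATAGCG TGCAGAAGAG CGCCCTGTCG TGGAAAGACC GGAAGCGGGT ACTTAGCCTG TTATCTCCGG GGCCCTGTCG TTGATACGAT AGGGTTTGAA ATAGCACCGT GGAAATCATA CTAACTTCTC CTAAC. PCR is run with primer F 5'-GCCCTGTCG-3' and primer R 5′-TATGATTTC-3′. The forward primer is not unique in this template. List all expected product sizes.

The forward primer GCCCTGTCG matches the top strand at positions 22–30, 72–80.
The reverse primer's reverse complement is GAAATCATA, matching at positions 112–120.
Each forward site pairs with the reverse site to give a product ending at position 120: sizes 99, 49 bp.

99 bp, 49 bp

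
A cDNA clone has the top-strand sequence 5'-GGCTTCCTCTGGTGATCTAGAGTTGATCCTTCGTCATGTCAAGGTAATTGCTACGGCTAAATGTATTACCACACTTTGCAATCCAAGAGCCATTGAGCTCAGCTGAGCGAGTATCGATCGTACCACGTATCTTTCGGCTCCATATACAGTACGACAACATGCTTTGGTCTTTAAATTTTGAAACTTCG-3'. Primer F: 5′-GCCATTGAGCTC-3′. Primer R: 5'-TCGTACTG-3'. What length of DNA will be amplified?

Forward primer GCCATTGAGCTC is found on the top strand at positions 89–100.
The reverse primer's reverse complement is CAGTACGA, which matches the template at positions 147–154.
The product runs from position 89 to position 154, so its length is 154 − 89 + 1 = 66 bp.

66 bp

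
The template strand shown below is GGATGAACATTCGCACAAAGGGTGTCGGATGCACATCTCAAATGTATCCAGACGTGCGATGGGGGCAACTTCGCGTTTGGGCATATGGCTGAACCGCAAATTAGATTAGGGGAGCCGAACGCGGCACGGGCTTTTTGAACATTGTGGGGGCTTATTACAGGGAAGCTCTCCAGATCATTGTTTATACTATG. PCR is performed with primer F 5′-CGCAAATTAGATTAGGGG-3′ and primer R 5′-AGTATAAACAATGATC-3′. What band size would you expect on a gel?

Scanning the template, CGCAAATTAGATTAGGGG occurs at positions 95–112; this primer anneals to the bottom strand there with its 3' end pointing downstream.
Taking the reverse complement of AGTATAAACAATGATC gives GATCATTGTTTATACT, found at positions 173–188 on the template; the primer anneals here to the top strand with its 3' end pointing upstream.
Amplicon spans positions 95–188: 94 bp.

94 bp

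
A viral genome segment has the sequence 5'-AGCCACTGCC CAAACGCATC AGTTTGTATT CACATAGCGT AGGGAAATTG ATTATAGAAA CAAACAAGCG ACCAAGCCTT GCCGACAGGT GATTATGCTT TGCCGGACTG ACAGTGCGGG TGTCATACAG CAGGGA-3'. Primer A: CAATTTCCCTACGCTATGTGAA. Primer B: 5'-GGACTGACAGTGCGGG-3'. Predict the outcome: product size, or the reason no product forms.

Primer A (CAATTTCCCTACGCTATGTGAA) has reverse complement TTCACATAGCGTAGGGAAATTG, which matches the top strand at positions 29–50; primer A anneals to the top strand there with its 3' end pointing upstream toward position 29.
Primer B (GGACTGACAGTGCGGG) matches the top strand directly at positions 105–120; it anneals to the bottom strand with its 3' end pointing downstream toward position 120.
The 3' ends diverge (primer A extends toward position 1, primer B toward position 136), so the primers never converge on a shared product.

No product — the primers' 3' ends point away from each other.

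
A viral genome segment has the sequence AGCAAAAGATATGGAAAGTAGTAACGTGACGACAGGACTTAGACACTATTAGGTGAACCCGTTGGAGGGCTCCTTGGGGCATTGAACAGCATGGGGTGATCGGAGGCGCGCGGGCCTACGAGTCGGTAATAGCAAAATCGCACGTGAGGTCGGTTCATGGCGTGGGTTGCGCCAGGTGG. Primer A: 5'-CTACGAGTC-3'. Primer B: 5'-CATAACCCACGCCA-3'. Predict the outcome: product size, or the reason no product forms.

Primer B (CATAACCCACGCCA) does not match the top strand, and its reverse complement TGGCGTGGGTTATG does not match either.
With no annealing site for primer B, no amplification occurs.

No product — primer B has no binding site in the template.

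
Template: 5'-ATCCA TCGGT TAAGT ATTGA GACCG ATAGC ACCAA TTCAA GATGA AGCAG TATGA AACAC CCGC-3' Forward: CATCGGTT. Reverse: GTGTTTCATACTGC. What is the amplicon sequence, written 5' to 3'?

5'-CATCGGTTAAGTATTGAGACCGATAGCACCAATTCAAGATGAAGCAGTATGAAACAC-3'

The forward primer matches the template at positions 4–11.
Reverse complement of the reverse primer: GCAGTATGAAACAC. This occurs on the top strand at positions 47–60.
The product is the template from position 4 through 60 (57 bp).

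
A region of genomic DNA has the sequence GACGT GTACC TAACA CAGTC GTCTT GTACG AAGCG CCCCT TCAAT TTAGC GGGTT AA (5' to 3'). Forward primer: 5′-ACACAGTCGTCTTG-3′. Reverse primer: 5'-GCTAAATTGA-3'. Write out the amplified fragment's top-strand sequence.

5'-ACACAGTCGTCTTGTACGAAGCGCCCCTTCAATTTAGC-3'

The forward primer matches the template at positions 13–26.
The reverse primer's reverse complement is TCAATTTAGC, which matches the template at positions 41–50.
The product is the template from position 13 through 50 (38 bp).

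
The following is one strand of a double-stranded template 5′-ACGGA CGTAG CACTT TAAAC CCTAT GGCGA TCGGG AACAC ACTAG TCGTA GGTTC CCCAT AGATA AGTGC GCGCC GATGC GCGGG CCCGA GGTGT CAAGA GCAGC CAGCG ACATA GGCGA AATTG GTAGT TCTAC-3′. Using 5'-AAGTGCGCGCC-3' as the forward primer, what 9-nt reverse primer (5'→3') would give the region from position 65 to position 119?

The product's 3' end on the top strand is position 119.
The reverse primer anneals to the top strand over positions 111–119, i.e. to ACATAGGCG.
Its sequence written 5'→3' is the reverse complement: CGCCTATGT.

5'-CGCCTATGT-3'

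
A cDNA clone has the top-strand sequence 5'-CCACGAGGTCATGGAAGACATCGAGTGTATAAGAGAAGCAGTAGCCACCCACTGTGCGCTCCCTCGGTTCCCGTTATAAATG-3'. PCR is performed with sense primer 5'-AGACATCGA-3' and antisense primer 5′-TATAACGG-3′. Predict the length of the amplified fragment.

Forward primer AGACATCGA is found on the top strand at positions 16–24.
The reverse primer's reverse complement is CCGTTATA, which matches the template at positions 71–78.
The product runs from position 16 to position 78, so its length is 78 − 16 + 1 = 63 bp.

63 bp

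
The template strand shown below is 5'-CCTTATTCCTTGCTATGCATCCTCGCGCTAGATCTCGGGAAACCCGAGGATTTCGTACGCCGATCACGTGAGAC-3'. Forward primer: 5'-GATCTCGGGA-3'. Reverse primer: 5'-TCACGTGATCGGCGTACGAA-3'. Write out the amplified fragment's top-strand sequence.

5'-GATCTCGGGAAACCCGAGGATTTCGTACGCCGATCACGTGA-3'

Scanning the template, GATCTCGGGA occurs at positions 31–40; this primer anneals to the bottom strand there with its 3' end pointing downstream.
Taking the reverse complement of TCACGTGATCGGCGTACGAA gives TTCGTACGCCGATCACGTGA, found at positions 52–71 on the template; the primer anneals here to the top strand with its 3' end pointing upstream.
The product is the template from position 31 through 71 (41 bp).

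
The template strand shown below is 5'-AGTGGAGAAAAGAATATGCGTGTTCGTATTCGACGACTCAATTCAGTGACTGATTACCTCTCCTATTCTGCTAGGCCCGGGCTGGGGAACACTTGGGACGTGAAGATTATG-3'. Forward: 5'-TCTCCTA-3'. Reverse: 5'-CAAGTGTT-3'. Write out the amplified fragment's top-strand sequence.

The forward primer matches the template at positions 59–65.
Reverse complement of the reverse primer: AACACTTG. This occurs on the top strand at positions 88–95.
The product is the template from position 59 through 95 (37 bp).

5'-TCTCCTATTCTGCTAGGCCCGGGCTGGGGAACACTTG-3'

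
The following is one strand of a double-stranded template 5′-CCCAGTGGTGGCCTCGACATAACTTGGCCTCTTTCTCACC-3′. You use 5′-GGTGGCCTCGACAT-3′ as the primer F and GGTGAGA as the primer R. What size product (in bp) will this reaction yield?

34 bp

The forward primer matches the template at positions 7–20.
Reverse complement of the reverse primer: TCTCACC. This occurs on the top strand at positions 34–40.
Product length = (reverse-primer end) − (forward-primer start) + 1 = 40 − 7 + 1 = 34 bp.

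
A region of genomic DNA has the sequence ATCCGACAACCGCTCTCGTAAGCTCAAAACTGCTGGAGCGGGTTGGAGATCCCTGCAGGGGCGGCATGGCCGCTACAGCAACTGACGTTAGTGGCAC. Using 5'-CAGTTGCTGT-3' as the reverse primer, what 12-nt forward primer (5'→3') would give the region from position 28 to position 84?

5'-AACTGCTGGAGC-3'

The reverse primer's reverse complement ACAGCAACTG matches the template at positions 75–84; the product starts at position 28.
The forward primer is identical to the top strand over positions 28–39: AACTGCTGGAGC.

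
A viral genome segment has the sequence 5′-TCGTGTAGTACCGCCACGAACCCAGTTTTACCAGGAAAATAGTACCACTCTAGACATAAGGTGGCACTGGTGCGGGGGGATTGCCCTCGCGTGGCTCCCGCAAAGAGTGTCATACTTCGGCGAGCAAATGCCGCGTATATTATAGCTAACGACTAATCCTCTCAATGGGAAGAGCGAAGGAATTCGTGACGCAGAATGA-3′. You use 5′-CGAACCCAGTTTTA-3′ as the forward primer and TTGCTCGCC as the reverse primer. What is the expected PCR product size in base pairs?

Scanning the template, CGAACCCAGTTTTA occurs at positions 17–30; this primer anneals to the bottom strand there with its 3' end pointing downstream.
The reverse primer's reverse complement is GGCGAGCAA, which matches the template at positions 119–127.
The product runs from position 17 to position 127, so its length is 127 − 17 + 1 = 111 bp.

111 bp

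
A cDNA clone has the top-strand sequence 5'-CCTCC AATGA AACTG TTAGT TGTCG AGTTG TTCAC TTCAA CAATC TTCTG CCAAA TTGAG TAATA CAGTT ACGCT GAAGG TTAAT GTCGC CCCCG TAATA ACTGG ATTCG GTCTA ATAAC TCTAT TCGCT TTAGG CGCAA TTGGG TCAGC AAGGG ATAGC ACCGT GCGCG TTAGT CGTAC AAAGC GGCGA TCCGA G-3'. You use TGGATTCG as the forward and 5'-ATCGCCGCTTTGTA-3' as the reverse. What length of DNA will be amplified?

The forward primer matches the template at positions 103–110.
The reverse primer's reverse complement is TACAAAGCGGCGAT, which matches the template at positions 178–191.
Amplicon spans positions 103–191: 89 bp.

89 bp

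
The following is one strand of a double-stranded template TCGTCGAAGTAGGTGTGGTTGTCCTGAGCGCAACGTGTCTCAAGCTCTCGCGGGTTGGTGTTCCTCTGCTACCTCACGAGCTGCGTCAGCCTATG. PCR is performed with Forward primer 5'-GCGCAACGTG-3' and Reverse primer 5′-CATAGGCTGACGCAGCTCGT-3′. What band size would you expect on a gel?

Scanning the template, GCGCAACGTG occurs at positions 28–37; this primer anneals to the bottom strand there with its 3' end pointing downstream.
The reverse primer's reverse complement is ACGAGCTGCGTCAGCCTATG, which matches the template at positions 76–95.
Product length = (reverse-primer end) − (forward-primer start) + 1 = 95 − 28 + 1 = 68 bp.

68 bp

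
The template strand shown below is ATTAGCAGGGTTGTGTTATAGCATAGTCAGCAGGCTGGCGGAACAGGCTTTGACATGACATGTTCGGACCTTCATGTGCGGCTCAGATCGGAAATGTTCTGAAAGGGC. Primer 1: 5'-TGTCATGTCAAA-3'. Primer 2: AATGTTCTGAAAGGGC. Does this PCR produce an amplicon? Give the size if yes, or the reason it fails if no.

Primer 1 (TGTCATGTCAAA) has reverse complement TTTGACATGACA, which matches the top strand at positions 49–60; primer 1 anneals to the top strand there with its 3' end pointing upstream toward position 49.
Primer 2 (AATGTTCTGAAAGGGC) matches the top strand directly at positions 93–108; it anneals to the bottom strand with its 3' end pointing downstream toward position 108.
The 3' ends diverge (primer 1 extends toward position 1, primer 2 toward position 108), so the primers never converge on a shared product.

No product — the primers' 3' ends point away from each other.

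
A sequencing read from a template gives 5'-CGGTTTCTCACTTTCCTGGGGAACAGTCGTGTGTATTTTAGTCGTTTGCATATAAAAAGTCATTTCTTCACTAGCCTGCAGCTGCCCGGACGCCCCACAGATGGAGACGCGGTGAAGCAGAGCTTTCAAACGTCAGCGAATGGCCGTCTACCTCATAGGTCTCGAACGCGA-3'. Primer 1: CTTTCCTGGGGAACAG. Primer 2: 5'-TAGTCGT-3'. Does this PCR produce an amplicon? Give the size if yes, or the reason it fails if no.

Primer 1 (CTTTCCTGGGGAACAG) matches the top strand at positions 11–26 (3' end points downstream).
Primer 2 (TAGTCGT) also matches the top strand directly, at positions 39–45 — its reverse complement ACGACTA is not present.
Both primers anneal to the bottom strand with 3' ends pointing the same way, so neither can prime synthesis back toward the other.

No product — both primers anneal to the same strand and extend in the same direction.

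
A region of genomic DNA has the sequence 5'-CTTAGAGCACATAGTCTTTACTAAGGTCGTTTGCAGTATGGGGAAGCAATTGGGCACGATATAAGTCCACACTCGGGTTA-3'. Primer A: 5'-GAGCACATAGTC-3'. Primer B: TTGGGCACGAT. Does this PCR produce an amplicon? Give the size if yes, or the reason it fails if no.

No product — both primers anneal to the same strand and extend in the same direction.

Primer A (GAGCACATAGTC) matches the top strand at positions 5–16 (3' end points downstream).
Primer B (TTGGGCACGAT) also matches the top strand directly, at positions 50–60 — its reverse complement ATCGTGCCCAA is not present.
Both primers anneal to the bottom strand with 3' ends pointing the same way, so neither can prime synthesis back toward the other.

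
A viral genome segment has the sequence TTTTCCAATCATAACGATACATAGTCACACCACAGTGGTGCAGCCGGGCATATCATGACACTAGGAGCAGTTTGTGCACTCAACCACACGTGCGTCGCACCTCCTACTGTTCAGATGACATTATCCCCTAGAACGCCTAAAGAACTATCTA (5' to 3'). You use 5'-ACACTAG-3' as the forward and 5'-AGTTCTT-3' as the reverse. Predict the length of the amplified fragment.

89 bp

Scanning the template, ACACTAG occurs at positions 58–64; this primer anneals to the bottom strand there with its 3' end pointing downstream.
The reverse primer's reverse complement is AAGAACT, which matches the template at positions 140–146.
Product length = (reverse-primer end) − (forward-primer start) + 1 = 146 − 58 + 1 = 89 bp.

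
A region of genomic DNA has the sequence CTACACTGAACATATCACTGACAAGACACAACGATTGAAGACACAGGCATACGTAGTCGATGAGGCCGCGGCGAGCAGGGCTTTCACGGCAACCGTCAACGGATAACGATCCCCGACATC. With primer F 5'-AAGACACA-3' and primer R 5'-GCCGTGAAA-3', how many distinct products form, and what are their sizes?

Two products: 68 bp, 53 bp

The forward primer AAGACACA matches the top strand at positions 23–30, 38–45.
The reverse primer's reverse complement is TTTCACGGC, matching at positions 82–90.
Each forward site pairs with the reverse site to give a product ending at position 90: sizes 68, 53 bp.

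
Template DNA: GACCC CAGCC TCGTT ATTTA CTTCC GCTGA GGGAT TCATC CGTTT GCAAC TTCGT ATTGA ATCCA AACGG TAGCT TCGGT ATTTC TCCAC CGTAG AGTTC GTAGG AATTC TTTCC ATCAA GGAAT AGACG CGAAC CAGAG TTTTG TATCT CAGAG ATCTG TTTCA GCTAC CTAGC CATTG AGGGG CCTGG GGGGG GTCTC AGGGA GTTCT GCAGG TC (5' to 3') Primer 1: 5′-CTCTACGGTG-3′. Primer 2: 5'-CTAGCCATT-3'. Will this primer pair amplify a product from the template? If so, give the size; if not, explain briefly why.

Primer 1 (CTCTACGGTG) has reverse complement CACCGTAGAG, which matches the top strand at positions 88–97; primer 1 anneals to the top strand there with its 3' end pointing upstream toward position 88.
Primer 2 (CTAGCCATT) matches the top strand directly at positions 171–179; it anneals to the bottom strand with its 3' end pointing downstream toward position 179.
The 3' ends diverge (primer 1 extends toward position 1, primer 2 toward position 217), so the primers never converge on a shared product.

No product — the primers' 3' ends point away from each other.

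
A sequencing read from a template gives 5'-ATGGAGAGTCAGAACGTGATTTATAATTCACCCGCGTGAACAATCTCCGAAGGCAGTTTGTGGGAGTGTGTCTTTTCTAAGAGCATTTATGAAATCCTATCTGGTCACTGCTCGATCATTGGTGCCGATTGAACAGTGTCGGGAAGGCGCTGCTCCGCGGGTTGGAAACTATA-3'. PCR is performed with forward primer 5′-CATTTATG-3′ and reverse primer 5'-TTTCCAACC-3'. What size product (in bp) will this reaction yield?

85 bp

Scanning the template, CATTTATG occurs at positions 84–91; this primer anneals to the bottom strand there with its 3' end pointing downstream.
The reverse primer's reverse complement is GGTTGGAAA, which matches the template at positions 160–168.
Amplicon spans positions 84–168: 85 bp.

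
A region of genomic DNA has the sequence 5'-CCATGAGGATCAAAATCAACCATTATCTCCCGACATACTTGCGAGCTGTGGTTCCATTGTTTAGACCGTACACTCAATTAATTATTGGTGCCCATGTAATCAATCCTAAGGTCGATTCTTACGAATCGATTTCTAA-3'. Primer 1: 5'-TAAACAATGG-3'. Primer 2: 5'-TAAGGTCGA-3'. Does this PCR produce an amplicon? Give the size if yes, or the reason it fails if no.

No product — the primers' 3' ends point away from each other.

Primer 1 (TAAACAATGG) has reverse complement CCATTGTTTA, which matches the top strand at positions 54–63; primer 1 anneals to the top strand there with its 3' end pointing upstream toward position 54.
Primer 2 (TAAGGTCGA) matches the top strand directly at positions 107–115; it anneals to the bottom strand with its 3' end pointing downstream toward position 115.
The 3' ends diverge (primer 1 extends toward position 1, primer 2 toward position 136), so the primers never converge on a shared product.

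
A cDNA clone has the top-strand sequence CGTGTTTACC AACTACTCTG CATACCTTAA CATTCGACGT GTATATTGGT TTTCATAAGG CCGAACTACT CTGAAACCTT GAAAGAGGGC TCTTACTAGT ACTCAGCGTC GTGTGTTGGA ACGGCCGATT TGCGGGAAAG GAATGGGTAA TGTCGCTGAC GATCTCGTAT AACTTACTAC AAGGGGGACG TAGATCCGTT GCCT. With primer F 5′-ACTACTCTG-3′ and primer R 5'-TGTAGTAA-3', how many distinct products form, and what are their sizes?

Two products: 170 bp, 117 bp

The forward primer ACTACTCTG matches the top strand at positions 12–20, 65–73.
The reverse primer's reverse complement is TTACTACA, matching at positions 174–181.
Each forward site pairs with the reverse site to give a product ending at position 181: sizes 170, 117 bp.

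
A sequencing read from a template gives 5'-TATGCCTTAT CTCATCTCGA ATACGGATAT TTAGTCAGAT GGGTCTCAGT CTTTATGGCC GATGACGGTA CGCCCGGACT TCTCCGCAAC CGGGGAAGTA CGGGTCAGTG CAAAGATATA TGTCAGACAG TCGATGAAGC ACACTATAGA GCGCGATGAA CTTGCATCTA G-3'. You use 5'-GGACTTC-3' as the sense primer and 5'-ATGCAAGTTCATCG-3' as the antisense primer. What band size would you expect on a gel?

Forward primer GGACTTC is found on the top strand at positions 76–82.
Reverse complement of the reverse primer: CGATGAACTTGCAT. This occurs on the top strand at positions 154–167.
Amplicon spans positions 76–167: 92 bp.

92 bp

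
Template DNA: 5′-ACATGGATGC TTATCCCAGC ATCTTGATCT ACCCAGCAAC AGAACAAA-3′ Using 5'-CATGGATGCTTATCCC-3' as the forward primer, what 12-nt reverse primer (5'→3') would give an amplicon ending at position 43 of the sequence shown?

5'-TCTGTTGCTGGG-3'

The forward primer binds at positions 2–17; the product's 3' end on the top strand is position 43.
The reverse primer anneals to the top strand over positions 32–43, i.e. to CCCAGCAACAGA.
Its sequence written 5'→3' is the reverse complement: TCTGTTGCTGGG.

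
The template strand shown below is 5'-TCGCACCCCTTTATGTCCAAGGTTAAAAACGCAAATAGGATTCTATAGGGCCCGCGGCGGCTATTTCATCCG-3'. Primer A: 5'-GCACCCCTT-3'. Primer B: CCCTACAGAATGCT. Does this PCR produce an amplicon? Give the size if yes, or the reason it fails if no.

Primer B (CCCTACAGAATGCT) does not match the top strand, and its reverse complement AGCATTCTGTAGGG does not match either.
With no annealing site for primer B, no amplification occurs.

No product — primer B has no binding site in the template.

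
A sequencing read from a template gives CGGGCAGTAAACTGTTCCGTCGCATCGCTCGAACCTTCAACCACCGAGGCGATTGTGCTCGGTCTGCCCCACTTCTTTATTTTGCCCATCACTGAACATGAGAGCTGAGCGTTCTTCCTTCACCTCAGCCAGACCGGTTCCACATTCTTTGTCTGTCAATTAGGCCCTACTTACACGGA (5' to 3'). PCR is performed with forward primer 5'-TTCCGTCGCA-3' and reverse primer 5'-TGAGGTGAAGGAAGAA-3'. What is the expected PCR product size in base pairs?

113 bp

Forward primer TTCCGTCGCA is found on the top strand at positions 15–24.
Reverse complement of the reverse primer: TTCTTCCTTCACCTCA. This occurs on the top strand at positions 112–127.
Product length = (reverse-primer end) − (forward-primer start) + 1 = 127 − 15 + 1 = 113 bp.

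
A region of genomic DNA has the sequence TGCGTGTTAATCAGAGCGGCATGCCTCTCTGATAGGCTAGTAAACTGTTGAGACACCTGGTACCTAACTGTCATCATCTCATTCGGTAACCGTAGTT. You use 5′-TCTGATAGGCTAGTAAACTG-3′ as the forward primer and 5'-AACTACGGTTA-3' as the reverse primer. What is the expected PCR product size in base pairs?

70 bp

The forward primer matches the template at positions 28–47.
Taking the reverse complement of AACTACGGTTA gives TAACCGTAGTT, found at positions 87–97 on the template; the primer anneals here to the top strand with its 3' end pointing upstream.
Amplicon spans positions 28–97: 70 bp.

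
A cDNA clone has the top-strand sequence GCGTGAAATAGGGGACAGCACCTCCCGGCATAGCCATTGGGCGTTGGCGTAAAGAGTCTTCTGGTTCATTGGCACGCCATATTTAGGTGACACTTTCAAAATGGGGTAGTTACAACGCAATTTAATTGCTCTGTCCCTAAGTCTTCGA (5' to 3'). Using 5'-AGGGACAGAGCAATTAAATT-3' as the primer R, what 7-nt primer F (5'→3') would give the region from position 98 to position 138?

5'-AAAATGG-3'

The reverse primer's reverse complement AATTTAATTGCTCTGTCCCT matches the template at positions 119–138; the product starts at position 98.
The forward primer is identical to the top strand over positions 98–104: AAAATGG.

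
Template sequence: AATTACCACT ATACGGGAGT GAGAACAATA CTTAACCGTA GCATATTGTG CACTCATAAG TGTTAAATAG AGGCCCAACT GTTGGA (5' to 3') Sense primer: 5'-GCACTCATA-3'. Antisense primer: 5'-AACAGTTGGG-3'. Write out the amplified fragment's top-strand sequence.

Forward primer GCACTCATA is found on the top strand at positions 50–58.
Taking the reverse complement of AACAGTTGGG gives CCCAACTGTT, found at positions 74–83 on the template; the primer anneals here to the top strand with its 3' end pointing upstream.
The product is the template from position 50 through 83 (34 bp).

5'-GCACTCATAAGTGTTAAATAGAGGCCCAACTGTT-3'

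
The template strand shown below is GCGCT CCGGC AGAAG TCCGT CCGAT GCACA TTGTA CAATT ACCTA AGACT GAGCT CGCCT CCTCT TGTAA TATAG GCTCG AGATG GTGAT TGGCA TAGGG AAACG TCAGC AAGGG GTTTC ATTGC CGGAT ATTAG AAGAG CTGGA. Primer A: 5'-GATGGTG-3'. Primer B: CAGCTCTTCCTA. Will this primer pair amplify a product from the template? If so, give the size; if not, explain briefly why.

Primer B (CAGCTCTTCCTA) does not match the top strand, and its reverse complement TAGGAAGAGCTG does not match either.
With no annealing site for primer B, no amplification occurs.

No product — primer B has no binding site in the template.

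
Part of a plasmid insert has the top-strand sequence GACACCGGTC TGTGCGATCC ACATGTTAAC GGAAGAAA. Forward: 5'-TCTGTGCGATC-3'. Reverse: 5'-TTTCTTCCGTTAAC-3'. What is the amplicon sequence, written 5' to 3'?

5'-TCTGTGCGATCCACATGTTAACGGAAGAAA-3'

The forward primer matches the template at positions 9–19.
The reverse primer's reverse complement is GTTAACGGAAGAAA, which matches the template at positions 25–38.
The product is the template from position 9 through 38 (30 bp).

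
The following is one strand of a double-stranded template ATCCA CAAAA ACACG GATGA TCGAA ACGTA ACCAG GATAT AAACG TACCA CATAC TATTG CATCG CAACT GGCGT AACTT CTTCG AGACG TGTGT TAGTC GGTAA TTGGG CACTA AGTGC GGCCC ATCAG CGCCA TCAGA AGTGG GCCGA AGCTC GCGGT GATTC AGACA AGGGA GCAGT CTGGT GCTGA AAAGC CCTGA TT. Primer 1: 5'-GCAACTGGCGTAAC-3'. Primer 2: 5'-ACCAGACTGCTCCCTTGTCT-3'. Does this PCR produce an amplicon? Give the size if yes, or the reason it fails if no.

Primer 1 (GCAACTGGCGTAAC) matches the top strand at positions 65–78; it acts as a forward primer.
Primer 2's reverse complement is AGACAAGGGAGCAGTCTGGT, matching the top strand at positions 166–185; it acts as a reverse primer.
The 3' ends face each other across positions 65–185, giving a 121 bp product.

Yes — a 121 bp product.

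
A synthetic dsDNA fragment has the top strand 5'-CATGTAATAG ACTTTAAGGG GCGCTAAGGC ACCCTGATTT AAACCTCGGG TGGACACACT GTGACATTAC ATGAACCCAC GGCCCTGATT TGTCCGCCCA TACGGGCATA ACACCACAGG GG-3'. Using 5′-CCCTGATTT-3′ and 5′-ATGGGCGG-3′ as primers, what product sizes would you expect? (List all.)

70 bp, 19 bp

The forward primer CCCTGATTT matches the top strand at positions 32–40, 83–91.
The reverse primer's reverse complement is CCGCCCAT, matching at positions 94–101.
Each forward site pairs with the reverse site to give a product ending at position 101: sizes 70, 19 bp.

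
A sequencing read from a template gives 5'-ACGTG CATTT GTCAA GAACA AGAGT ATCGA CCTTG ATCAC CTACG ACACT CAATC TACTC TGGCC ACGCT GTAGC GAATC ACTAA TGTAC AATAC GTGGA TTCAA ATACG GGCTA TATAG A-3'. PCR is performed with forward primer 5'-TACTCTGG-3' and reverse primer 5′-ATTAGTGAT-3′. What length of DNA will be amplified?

31 bp

Forward primer TACTCTGG is found on the top strand at positions 56–63.
Taking the reverse complement of ATTAGTGAT gives ATCACTAAT, found at positions 78–86 on the template; the primer anneals here to the top strand with its 3' end pointing upstream.
Product length = (reverse-primer end) − (forward-primer start) + 1 = 86 − 56 + 1 = 31 bp.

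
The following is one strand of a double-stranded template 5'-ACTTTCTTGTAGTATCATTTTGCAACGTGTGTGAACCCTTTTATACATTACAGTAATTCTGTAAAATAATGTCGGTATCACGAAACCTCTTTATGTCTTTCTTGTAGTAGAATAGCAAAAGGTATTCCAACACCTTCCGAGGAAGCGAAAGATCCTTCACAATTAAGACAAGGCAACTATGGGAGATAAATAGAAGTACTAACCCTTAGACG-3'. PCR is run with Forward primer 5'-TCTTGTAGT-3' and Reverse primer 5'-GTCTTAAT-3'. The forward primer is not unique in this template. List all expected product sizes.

165 bp, 70 bp

The forward primer TCTTGTAGT matches the top strand at positions 5–13, 100–108.
The reverse primer's reverse complement is ATTAAGAC, matching at positions 162–169.
Each forward site pairs with the reverse site to give a product ending at position 169: sizes 165, 70 bp.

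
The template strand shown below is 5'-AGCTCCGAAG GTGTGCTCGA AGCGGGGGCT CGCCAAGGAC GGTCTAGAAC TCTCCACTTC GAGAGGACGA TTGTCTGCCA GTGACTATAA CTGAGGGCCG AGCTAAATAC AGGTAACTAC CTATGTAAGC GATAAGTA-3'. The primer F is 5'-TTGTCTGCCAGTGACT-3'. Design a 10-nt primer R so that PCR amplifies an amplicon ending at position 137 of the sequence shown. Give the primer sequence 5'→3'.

5'-ACTTATCGCT-3'

The forward primer binds at positions 71–86; the product's 3' end on the top strand is position 137.
The reverse primer anneals to the top strand over positions 128–137, i.e. to AGCGATAAGT.
Its sequence written 5'→3' is the reverse complement: ACTTATCGCT.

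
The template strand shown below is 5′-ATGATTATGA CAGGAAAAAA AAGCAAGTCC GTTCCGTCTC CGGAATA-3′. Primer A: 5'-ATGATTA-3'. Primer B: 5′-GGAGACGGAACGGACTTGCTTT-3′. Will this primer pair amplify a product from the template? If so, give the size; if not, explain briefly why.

Yes — a 41 bp product.

Primer A (ATGATTA) matches the top strand at positions 1–7; it acts as a forward primer.
Primer B's reverse complement is AAAGCAAGTCCGTTCCGTCTCC, matching the top strand at positions 20–41; it acts as a reverse primer.
The 3' ends face each other across positions 1–41, giving a 41 bp product.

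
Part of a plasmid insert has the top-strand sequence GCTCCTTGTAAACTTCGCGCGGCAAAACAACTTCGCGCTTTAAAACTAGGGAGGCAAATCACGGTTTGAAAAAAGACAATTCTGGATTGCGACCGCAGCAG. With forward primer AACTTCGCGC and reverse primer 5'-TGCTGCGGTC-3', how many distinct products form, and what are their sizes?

Two products: 90 bp, 72 bp

The forward primer AACTTCGCGC matches the top strand at positions 11–20, 29–38.
The reverse primer's reverse complement is GACCGCAGCA, matching at positions 91–100.
Each forward site pairs with the reverse site to give a product ending at position 100: sizes 90, 72 bp.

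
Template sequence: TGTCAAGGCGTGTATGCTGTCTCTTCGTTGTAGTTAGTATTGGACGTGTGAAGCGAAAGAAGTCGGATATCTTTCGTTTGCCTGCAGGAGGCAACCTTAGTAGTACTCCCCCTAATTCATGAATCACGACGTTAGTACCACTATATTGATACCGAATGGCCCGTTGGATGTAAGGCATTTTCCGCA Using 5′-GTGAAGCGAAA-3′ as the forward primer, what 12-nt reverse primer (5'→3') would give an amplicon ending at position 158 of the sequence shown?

5'-CATTCGGTATCA-3'

The forward primer binds at positions 48–58; the product's 3' end on the top strand is position 158.
The reverse primer anneals to the top strand over positions 147–158, i.e. to TGATACCGAATG.
Its sequence written 5'→3' is the reverse complement: CATTCGGTATCA.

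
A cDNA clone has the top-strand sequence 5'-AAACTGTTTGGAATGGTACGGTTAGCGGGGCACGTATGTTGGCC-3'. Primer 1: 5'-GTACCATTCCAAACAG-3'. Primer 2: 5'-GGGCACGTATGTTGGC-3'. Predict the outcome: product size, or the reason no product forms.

No product — the primers' 3' ends point away from each other.

Primer 1 (GTACCATTCCAAACAG) has reverse complement CTGTTTGGAATGGTAC, which matches the top strand at positions 4–19; primer 1 anneals to the top strand there with its 3' end pointing upstream toward position 4.
Primer 2 (GGGCACGTATGTTGGC) matches the top strand directly at positions 28–43; it anneals to the bottom strand with its 3' end pointing downstream toward position 43.
The 3' ends diverge (primer 1 extends toward position 1, primer 2 toward position 44), so the primers never converge on a shared product.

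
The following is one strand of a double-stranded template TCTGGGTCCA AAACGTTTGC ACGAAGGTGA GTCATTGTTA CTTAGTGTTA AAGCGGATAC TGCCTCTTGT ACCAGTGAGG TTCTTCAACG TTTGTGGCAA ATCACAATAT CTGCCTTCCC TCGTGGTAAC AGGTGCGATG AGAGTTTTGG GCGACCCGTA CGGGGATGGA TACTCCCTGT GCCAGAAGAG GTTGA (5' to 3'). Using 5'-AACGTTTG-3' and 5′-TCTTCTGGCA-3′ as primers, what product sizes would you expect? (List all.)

178 bp, 103 bp

The forward primer AACGTTTG matches the top strand at positions 12–19, 87–94.
The reverse primer's reverse complement is TGCCAGAAGA, matching at positions 180–189.
Each forward site pairs with the reverse site to give a product ending at position 189: sizes 178, 103 bp.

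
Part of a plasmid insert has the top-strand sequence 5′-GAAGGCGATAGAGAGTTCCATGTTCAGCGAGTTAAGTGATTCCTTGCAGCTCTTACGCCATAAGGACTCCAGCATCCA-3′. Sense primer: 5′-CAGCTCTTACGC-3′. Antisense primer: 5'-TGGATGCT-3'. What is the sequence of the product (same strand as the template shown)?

5'-CAGCTCTTACGCCATAAGGACTCCAGCATCCA-3'

The forward primer matches the template at positions 47–58.
Reverse complement of the reverse primer: AGCATCCA. This occurs on the top strand at positions 71–78.
The product is the template from position 47 through 78 (32 bp).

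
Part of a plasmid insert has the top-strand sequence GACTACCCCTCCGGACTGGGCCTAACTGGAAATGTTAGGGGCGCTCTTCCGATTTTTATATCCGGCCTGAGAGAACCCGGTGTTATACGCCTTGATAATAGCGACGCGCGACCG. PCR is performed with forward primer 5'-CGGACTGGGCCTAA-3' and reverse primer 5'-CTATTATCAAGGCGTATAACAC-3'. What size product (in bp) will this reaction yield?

90 bp

The forward primer matches the template at positions 12–25.
Taking the reverse complement of CTATTATCAAGGCGTATAACAC gives GTGTTATACGCCTTGATAATAG, found at positions 80–101 on the template; the primer anneals here to the top strand with its 3' end pointing upstream.
Amplicon spans positions 12–101: 90 bp.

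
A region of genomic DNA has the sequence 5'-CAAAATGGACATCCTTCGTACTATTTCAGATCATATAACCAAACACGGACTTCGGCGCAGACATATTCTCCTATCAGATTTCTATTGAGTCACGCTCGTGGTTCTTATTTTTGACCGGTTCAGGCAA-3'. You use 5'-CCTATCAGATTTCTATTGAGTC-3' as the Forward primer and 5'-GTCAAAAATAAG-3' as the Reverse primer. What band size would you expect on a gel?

Scanning the template, CCTATCAGATTTCTATTGAGTC occurs at positions 70–91; this primer anneals to the bottom strand there with its 3' end pointing downstream.
Taking the reverse complement of GTCAAAAATAAG gives CTTATTTTTGAC, found at positions 104–115 on the template; the primer anneals here to the top strand with its 3' end pointing upstream.
Product length = (reverse-primer end) − (forward-primer start) + 1 = 115 − 70 + 1 = 46 bp.

46 bp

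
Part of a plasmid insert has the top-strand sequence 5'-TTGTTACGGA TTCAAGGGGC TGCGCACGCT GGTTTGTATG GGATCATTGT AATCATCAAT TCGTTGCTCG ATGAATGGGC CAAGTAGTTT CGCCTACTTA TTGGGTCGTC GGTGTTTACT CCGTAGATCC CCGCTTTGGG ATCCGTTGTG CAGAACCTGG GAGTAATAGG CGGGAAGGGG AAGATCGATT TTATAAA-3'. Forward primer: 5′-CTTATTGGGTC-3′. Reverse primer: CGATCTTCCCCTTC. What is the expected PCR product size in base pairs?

91 bp

The forward primer matches the template at positions 97–107.
Reverse complement of the reverse primer: GAAGGGGAAGATCG. This occurs on the top strand at positions 174–187.
The product runs from position 97 to position 187, so its length is 187 − 97 + 1 = 91 bp.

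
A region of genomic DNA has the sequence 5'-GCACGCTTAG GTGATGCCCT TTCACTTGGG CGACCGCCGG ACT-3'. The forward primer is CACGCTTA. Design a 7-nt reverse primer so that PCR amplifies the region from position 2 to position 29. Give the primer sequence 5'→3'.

The product's 3' end on the top strand is position 29.
The reverse primer anneals to the top strand over positions 23–29, i.e. to CACTTGG.
Its sequence written 5'→3' is the reverse complement: CCAAGTG.

5'-CCAAGTG-3'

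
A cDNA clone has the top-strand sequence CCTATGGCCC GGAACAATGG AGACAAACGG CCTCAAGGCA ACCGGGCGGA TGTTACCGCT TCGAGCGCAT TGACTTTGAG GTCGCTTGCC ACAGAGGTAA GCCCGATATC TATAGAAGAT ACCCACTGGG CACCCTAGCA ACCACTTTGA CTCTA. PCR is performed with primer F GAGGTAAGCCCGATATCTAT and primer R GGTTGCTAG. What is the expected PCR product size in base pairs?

Scanning the template, GAGGTAAGCCCGATATCTAT occurs at positions 94–113; this primer anneals to the bottom strand there with its 3' end pointing downstream.
Taking the reverse complement of GGTTGCTAG gives CTAGCAACC, found at positions 135–143 on the template; the primer anneals here to the top strand with its 3' end pointing upstream.
Product length = (reverse-primer end) − (forward-primer start) + 1 = 143 − 94 + 1 = 50 bp.

50 bp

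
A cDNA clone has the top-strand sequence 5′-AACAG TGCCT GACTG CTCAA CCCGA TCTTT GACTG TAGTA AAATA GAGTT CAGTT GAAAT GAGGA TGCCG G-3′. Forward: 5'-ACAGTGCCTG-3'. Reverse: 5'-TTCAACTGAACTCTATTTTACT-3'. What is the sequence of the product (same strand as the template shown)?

Forward primer ACAGTGCCTG is found on the top strand at positions 2–11.
Taking the reverse complement of TTCAACTGAACTCTATTTTACT gives AGTAAAATAGAGTTCAGTTGAA, found at positions 37–58 on the template; the primer anneals here to the top strand with its 3' end pointing upstream.
The product is the template from position 2 through 58 (57 bp).

5'-ACAGTGCCTGACTGCTCAACCCGATCTTTGACTGTAGTAAAATAGAGTTCAGTTGAA-3'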